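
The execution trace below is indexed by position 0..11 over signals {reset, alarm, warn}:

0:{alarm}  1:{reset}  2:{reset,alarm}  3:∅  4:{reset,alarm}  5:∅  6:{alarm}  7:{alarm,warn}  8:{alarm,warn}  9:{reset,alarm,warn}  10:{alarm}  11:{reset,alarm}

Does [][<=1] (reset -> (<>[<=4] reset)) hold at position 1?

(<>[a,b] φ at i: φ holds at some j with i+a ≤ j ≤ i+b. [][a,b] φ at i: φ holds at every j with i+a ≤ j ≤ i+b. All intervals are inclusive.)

Check (reset -> (<>[<=4] reset)) at every j in [1,2]:
  j=1: antecedent true; consequent holds (witness at 1) → ✓
  j=2: antecedent true; consequent holds (witness at 2) → ✓
All positions satisfy it → formula holds.

Yes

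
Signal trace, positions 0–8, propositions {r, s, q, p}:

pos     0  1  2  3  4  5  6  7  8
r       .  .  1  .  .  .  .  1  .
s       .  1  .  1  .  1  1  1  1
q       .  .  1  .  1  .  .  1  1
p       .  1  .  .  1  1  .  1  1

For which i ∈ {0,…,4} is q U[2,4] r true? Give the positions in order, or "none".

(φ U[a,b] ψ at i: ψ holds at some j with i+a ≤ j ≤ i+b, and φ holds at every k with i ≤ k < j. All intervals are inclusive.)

none

Evaluate at each i in [0,4]:
  i=0: ✗ (lhs fails at k=0 before rhs at j=2)
  i=1: ✗ (no rhs in [3,5])
  i=2: ✗ (no rhs in [4,6])
  i=3: ✗ (lhs fails at k=3 before rhs at j=7)
  i=4: ✗ (lhs fails at k=5 before rhs at j=7)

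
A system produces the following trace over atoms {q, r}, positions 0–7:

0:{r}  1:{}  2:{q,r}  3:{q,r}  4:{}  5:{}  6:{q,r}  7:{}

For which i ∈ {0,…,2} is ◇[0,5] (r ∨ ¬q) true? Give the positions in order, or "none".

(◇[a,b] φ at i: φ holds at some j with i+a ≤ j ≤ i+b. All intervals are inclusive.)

Evaluate at each i in [0,2]:
  i=0: ✓ (witness j=0)
  i=1: ✓ (witness j=1)
  i=2: ✓ (witness j=2)

0, 1, 2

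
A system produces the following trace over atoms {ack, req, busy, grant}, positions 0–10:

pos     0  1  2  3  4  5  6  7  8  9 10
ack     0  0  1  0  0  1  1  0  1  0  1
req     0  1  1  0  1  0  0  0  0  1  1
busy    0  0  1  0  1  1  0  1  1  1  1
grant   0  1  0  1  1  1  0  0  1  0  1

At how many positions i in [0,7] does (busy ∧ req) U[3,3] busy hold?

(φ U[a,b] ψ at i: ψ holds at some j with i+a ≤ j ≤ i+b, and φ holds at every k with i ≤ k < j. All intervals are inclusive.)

Evaluate at each i in [0,7]:
  i=0: ✗ (no rhs in [3,3])
  i=1: ✗ (lhs fails at k=1 before rhs at j=4)
  i=2: ✗ (lhs fails at k=3 before rhs at j=5)
  i=3: ✗ (no rhs in [6,6])
  i=4: ✗ (lhs fails at k=5 before rhs at j=7)
  i=5: ✗ (lhs fails at k=5 before rhs at j=8)
  i=6: ✗ (lhs fails at k=6 before rhs at j=9)
  i=7: ✗ (lhs fails at k=7 before rhs at j=10)
Positions where it holds: {} → 0.

0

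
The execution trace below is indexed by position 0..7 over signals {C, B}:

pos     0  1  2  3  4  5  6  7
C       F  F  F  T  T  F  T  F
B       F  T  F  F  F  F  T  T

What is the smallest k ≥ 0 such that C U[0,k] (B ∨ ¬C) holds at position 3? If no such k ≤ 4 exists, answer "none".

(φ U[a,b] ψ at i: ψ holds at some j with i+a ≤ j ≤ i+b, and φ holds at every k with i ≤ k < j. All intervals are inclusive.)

2

Need earliest j ≥ 3 with (B ∨ ¬C), and C at every k in [3,j-1].
  j=3: rhs fails.
  j=4: rhs fails.
  j=5: rhs holds; lhs holds on [3,4]. k = 2.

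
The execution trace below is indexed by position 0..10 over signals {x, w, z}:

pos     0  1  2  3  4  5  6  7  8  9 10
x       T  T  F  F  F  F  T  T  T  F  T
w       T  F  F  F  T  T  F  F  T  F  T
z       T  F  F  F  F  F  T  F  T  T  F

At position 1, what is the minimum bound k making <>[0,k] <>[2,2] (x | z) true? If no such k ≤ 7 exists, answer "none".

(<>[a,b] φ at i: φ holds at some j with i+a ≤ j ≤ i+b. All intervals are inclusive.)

Scan j = 1,2,… for <>[2,2] (x | z):
  j=1: fails
  j=2: fails
  j=3: fails
  j=4: holds
First hit at j=4, so smallest k = 4-1 = 3.

3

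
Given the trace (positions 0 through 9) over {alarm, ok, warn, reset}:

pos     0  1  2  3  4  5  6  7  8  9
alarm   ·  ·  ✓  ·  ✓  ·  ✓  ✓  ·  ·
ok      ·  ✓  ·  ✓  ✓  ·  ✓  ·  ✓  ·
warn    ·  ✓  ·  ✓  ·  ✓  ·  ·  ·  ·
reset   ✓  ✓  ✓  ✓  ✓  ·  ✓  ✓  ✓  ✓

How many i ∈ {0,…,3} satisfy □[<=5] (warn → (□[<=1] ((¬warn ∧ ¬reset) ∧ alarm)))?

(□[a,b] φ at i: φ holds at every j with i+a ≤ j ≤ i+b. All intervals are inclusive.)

0

Evaluate at each i in [0,3]:
  i=0: ✗ (fails at j=1)
  i=1: ✗ (fails at j=1)
  i=2: ✗ (fails at j=3)
  i=3: ✗ (fails at j=3)
Positions where it holds: {} → 0.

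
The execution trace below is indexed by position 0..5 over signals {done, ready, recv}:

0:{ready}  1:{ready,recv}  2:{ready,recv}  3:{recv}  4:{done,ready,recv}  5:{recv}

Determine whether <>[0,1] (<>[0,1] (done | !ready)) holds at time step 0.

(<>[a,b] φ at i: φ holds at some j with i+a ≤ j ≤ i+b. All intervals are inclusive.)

False

Check <>[0,1] (done | !ready) at each j in [0,1]:
  j=0: fails (none in [0,1])
  j=1: fails (none in [1,2])
No position in the window satisfies it → formula fails.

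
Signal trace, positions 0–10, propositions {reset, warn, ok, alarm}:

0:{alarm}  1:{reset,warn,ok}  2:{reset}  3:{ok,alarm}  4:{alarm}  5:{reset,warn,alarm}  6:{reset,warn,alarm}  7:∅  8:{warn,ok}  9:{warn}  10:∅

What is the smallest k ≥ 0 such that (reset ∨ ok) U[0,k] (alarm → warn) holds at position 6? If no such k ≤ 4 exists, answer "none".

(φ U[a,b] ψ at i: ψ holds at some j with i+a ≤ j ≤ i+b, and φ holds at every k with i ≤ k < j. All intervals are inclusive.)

Need earliest j ≥ 6 with (alarm → warn), and (reset ∨ ok) at every k in [6,j-1].
  j=6: rhs holds (empty prefix). k = 0.

0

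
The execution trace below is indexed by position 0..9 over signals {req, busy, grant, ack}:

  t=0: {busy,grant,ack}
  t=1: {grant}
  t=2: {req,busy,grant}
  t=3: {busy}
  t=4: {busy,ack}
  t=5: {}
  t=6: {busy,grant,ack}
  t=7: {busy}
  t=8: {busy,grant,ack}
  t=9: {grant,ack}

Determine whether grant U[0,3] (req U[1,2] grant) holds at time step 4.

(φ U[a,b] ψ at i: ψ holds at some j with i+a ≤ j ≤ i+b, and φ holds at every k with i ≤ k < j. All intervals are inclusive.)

Does not hold

Need some j in [4,7] with (req U[1,2] grant), and grant at every k in [4,j-1].
  j=4: (req U[1,2] grant) — fails.
  j=5: (req U[1,2] grant) — fails.
  j=6: (req U[1,2] grant) — fails.
  j=7: (req U[1,2] grant) — fails.
No j in the window works → until fails.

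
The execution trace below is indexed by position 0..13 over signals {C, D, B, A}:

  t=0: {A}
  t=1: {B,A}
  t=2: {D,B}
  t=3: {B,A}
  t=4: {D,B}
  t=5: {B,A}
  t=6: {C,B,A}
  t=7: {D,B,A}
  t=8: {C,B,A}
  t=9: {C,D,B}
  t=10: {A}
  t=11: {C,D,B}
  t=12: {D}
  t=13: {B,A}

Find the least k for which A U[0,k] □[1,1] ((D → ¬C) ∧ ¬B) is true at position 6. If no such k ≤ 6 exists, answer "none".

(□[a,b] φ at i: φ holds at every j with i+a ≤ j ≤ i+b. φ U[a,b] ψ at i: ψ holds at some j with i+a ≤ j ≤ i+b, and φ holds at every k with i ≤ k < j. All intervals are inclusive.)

3

Need earliest j ≥ 6 with □[1,1] ((D → ¬C) ∧ ¬B), and A at every k in [6,j-1].
  j=6: rhs fails.
  j=7: rhs fails.
  j=8: rhs fails.
  j=9: rhs holds; lhs holds on [6,8]. k = 3.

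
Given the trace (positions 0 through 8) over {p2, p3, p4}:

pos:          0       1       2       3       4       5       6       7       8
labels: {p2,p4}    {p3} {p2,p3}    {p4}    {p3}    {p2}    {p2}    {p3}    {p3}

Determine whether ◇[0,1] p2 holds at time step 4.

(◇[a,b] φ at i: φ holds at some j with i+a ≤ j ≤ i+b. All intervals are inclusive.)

Check p2 at each j in [4,5]:
  j=4: false
  j=5: true
Found at j=5 → formula holds.

Yes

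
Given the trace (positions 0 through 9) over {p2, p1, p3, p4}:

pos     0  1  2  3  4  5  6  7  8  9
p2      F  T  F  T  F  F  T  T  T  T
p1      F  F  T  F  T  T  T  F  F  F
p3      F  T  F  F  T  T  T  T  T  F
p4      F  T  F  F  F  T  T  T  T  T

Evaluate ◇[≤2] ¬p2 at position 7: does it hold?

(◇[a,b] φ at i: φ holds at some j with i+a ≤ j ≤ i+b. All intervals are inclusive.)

Check ¬p2 at each j in [7,9]:
  j=7: false
  j=8: false
  j=9: false
No position in the window satisfies it → formula fails.

Does not hold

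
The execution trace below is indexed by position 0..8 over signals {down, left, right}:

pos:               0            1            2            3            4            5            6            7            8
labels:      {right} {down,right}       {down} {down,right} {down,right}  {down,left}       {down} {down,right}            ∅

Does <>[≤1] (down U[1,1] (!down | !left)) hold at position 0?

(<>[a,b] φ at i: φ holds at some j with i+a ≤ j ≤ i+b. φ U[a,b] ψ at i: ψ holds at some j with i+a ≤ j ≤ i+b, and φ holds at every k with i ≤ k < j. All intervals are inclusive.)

Check (down U[1,1] (!down | !left)) at each j in [0,1]:
  j=0: fails
  j=1: holds
Found at j=1 → formula holds.

True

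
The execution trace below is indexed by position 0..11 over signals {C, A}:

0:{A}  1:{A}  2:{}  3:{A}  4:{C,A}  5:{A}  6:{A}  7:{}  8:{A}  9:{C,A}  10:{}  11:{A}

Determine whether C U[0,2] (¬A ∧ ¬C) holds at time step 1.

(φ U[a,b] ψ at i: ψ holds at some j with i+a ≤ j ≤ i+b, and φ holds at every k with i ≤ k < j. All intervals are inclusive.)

No

Need some j in [1,3] with (¬A ∧ ¬C), and C at every k in [1,j-1].
  j=1: (¬A ∧ ¬C) false.
  j=2: (¬A ∧ ¬C) holds, but C fails at k=1 → not this j.
  j=3: (¬A ∧ ¬C) false.
No j in the window works → until fails.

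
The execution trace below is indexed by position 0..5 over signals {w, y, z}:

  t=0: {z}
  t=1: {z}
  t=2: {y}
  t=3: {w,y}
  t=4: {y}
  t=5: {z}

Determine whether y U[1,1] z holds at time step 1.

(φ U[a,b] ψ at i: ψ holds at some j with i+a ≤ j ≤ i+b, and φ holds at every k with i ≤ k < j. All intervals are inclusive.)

False

Need some j in [2,2] with z, and y at every k in [1,j-1].
  j=2: z false.
No j in the window works → until fails.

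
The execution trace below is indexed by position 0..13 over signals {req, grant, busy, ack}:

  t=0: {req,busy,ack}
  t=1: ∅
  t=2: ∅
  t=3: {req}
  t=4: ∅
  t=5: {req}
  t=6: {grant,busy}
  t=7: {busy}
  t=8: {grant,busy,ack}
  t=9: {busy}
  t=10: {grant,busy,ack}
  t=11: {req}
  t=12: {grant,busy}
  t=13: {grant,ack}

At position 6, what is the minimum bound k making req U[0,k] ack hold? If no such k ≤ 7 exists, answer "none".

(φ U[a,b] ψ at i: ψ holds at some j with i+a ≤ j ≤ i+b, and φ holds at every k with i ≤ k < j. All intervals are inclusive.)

Need earliest j ≥ 6 with ack, and req at every k in [6,j-1].
  j=6: rhs fails.
  j=7: rhs fails.
  j=8: rhs holds but lhs fails at k=6.
  j=9: rhs fails.
  j=10: rhs holds but lhs fails at k=6.
  j=11: rhs fails.
  j=12: rhs fails.
  j=13: rhs holds but lhs fails at k=6.
No witness within the range → none.

none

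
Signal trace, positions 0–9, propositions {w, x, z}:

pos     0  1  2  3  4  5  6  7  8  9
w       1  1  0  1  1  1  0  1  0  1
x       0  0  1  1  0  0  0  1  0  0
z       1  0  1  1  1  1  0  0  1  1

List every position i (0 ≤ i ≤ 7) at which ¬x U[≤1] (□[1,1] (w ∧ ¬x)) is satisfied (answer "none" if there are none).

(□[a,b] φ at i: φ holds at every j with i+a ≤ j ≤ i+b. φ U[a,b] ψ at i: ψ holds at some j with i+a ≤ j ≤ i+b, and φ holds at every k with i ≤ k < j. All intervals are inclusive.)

0, 3, 4

Evaluate at each i in [0,7]:
  i=0: ✓ (rhs at j=0)
  i=1: ✗ (no rhs in [1,2])
  i=2: ✗ (lhs fails at k=2 before rhs at j=3)
  i=3: ✓ (rhs at j=3)
  i=4: ✓ (rhs at j=4)
  i=5: ✗ (no rhs in [5,6])
  i=6: ✗ (no rhs in [6,7])
  i=7: ✗ (lhs fails at k=7 before rhs at j=8)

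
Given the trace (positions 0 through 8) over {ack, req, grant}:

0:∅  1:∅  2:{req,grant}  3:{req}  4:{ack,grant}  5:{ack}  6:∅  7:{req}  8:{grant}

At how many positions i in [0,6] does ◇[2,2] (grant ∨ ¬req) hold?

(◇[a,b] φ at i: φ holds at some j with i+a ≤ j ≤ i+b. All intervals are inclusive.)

Evaluate at each i in [0,6]:
  i=0: ✓ (witness j=2)
  i=1: ✗ (none in [3,3])
  i=2: ✓ (witness j=4)
  i=3: ✓ (witness j=5)
  i=4: ✓ (witness j=6)
  i=5: ✗ (none in [7,7])
  i=6: ✓ (witness j=8)
Positions where it holds: {0, 2, 3, 4, 6} → 5.

5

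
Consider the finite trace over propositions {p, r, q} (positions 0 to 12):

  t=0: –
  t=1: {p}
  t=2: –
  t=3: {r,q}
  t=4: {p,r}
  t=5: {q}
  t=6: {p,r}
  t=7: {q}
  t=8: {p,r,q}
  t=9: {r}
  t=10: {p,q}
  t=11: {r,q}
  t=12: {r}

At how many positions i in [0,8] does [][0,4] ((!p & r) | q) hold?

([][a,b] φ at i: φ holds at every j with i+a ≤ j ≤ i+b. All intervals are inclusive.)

Evaluate at each i in [0,8]:
  i=0: ✗ (fails at j=0)
  i=1: ✗ (fails at j=1)
  i=2: ✗ (fails at j=2)
  i=3: ✗ (fails at j=4)
  i=4: ✗ (fails at j=4)
  i=5: ✗ (fails at j=6)
  i=6: ✗ (fails at j=6)
  i=7: ✓ (all of [7,11])
  i=8: ✓ (all of [8,12])
Positions where it holds: {7, 8} → 2.

2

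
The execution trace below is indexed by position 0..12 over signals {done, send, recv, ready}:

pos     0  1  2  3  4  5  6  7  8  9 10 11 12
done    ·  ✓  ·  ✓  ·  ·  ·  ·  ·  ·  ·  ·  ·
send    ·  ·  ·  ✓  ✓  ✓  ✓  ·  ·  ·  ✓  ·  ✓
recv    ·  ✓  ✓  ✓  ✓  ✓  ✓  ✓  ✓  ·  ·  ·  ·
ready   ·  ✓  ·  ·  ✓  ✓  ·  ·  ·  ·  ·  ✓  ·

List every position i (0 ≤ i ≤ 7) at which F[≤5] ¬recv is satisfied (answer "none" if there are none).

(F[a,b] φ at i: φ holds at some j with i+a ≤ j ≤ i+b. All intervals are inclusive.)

Evaluate at each i in [0,7]:
  i=0: ✓ (witness j=0)
  i=1: ✗ (none in [1,6])
  i=2: ✗ (none in [2,7])
  i=3: ✗ (none in [3,8])
  i=4: ✓ (witness j=9)
  i=5: ✓ (witness j=9)
  i=6: ✓ (witness j=9)
  i=7: ✓ (witness j=9)

0, 4, 5, 6, 7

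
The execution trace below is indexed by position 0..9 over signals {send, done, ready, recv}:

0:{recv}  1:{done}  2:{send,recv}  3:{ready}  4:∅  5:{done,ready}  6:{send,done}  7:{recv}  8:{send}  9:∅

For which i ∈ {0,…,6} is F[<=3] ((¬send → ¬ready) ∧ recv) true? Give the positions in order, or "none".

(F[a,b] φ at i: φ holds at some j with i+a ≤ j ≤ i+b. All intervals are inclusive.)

0, 1, 2, 4, 5, 6

Evaluate at each i in [0,6]:
  i=0: ✓ (witness j=0)
  i=1: ✓ (witness j=2)
  i=2: ✓ (witness j=2)
  i=3: ✗ (none in [3,6])
  i=4: ✓ (witness j=7)
  i=5: ✓ (witness j=7)
  i=6: ✓ (witness j=7)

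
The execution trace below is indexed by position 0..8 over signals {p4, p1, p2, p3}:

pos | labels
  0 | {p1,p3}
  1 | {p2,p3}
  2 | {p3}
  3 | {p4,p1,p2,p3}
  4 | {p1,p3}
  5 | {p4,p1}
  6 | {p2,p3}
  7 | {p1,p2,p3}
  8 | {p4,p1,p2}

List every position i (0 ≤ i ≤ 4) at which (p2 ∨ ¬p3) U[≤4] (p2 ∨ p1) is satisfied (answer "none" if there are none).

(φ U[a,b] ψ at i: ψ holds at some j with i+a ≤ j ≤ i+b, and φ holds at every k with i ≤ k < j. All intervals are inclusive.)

0, 1, 3, 4

Evaluate at each i in [0,4]:
  i=0: ✓ (rhs at j=0)
  i=1: ✓ (rhs at j=1)
  i=2: ✗ (lhs fails at k=2 before rhs at j=3)
  i=3: ✓ (rhs at j=3)
  i=4: ✓ (rhs at j=4)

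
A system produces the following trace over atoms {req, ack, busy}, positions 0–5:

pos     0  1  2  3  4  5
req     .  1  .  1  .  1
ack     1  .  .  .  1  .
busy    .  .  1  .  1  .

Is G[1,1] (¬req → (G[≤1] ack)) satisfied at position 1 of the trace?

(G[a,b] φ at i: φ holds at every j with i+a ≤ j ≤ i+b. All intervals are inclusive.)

False

Check (¬req → (G[≤1] ack)) at every j in [2,2]:
  j=2: antecedent true; consequent fails at 2 → ✗
Fails at j=2 → formula fails.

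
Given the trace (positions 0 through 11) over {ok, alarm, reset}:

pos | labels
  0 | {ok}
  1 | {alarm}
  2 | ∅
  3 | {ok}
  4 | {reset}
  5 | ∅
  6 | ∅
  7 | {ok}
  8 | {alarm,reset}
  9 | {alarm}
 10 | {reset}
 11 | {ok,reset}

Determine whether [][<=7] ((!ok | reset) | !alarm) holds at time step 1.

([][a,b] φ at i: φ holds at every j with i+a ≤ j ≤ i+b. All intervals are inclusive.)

Holds

Check ((!ok | reset) | !alarm) at every j in [1,8]:
  j=1: true
  j=2: true
  j=3: true
  j=4: true
  j=5: true
  j=6: true
  j=7: true
  j=8: true
All positions satisfy it → formula holds.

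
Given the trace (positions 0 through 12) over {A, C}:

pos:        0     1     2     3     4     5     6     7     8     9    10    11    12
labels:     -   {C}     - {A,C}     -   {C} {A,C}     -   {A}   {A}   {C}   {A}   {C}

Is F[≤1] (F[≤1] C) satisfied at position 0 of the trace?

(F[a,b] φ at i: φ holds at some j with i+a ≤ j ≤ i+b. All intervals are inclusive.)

Check F[≤1] C at each j in [0,1]:
  j=0: holds (witness at 1)
  j=1: holds (witness at 1)
Found at j=0 → formula holds.

Holds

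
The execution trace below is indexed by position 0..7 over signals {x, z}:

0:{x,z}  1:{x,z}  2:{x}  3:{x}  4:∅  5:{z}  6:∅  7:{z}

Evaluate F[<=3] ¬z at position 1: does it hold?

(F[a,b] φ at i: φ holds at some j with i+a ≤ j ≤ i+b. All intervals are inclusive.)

Check ¬z at each j in [1,4]:
  j=1: false
  j=2: true
  j=3: true
  j=4: true
Found at j=2 → formula holds.

True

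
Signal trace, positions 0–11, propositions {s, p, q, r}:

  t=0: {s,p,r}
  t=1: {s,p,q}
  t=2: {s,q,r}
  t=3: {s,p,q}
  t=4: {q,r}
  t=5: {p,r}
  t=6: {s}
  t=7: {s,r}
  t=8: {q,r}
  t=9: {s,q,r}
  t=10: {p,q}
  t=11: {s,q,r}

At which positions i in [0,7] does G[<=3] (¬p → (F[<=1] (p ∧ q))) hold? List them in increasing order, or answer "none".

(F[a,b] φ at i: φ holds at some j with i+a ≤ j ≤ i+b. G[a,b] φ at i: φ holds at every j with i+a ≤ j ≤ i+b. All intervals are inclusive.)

0

Evaluate at each i in [0,7]:
  i=0: ✓ (all of [0,3])
  i=1: ✗ (fails at j=4)
  i=2: ✗ (fails at j=4)
  i=3: ✗ (fails at j=4)
  i=4: ✗ (fails at j=4)
  i=5: ✗ (fails at j=6)
  i=6: ✗ (fails at j=6)
  i=7: ✗ (fails at j=7)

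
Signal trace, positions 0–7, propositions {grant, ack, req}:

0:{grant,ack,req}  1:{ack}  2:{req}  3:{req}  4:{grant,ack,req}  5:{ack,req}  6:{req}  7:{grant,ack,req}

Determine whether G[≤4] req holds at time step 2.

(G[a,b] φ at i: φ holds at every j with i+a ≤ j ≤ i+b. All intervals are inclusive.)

Check req at every j in [2,6]:
  j=2: true
  j=3: true
  j=4: true
  j=5: true
  j=6: true
All positions satisfy it → formula holds.

Yes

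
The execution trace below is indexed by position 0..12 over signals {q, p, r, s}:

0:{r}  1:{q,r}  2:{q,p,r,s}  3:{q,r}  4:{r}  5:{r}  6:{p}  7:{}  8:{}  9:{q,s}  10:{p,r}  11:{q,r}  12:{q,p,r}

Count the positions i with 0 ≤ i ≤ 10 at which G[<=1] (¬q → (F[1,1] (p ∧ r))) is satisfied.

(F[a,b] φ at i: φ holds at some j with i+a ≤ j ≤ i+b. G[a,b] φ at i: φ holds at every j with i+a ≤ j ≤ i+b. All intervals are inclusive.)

2

Evaluate at each i in [0,10]:
  i=0: ✗ (fails at j=0)
  i=1: ✓ (all of [1,2])
  i=2: ✓ (all of [2,3])
  i=3: ✗ (fails at j=4)
  i=4: ✗ (fails at j=4)
  i=5: ✗ (fails at j=5)
  i=6: ✗ (fails at j=6)
  i=7: ✗ (fails at j=7)
  i=8: ✗ (fails at j=8)
  i=9: ✗ (fails at j=10)
  i=10: ✗ (fails at j=10)
Positions where it holds: {1, 2} → 2.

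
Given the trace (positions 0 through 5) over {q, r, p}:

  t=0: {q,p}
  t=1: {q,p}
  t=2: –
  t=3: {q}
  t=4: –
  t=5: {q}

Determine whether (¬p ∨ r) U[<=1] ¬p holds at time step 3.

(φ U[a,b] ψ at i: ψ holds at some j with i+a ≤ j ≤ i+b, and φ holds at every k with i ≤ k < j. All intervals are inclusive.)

Need some j in [3,4] with ¬p, and (¬p ∨ r) at every k in [3,j-1].
  j=3: ¬p holds; no prefix to check → satisfied.

True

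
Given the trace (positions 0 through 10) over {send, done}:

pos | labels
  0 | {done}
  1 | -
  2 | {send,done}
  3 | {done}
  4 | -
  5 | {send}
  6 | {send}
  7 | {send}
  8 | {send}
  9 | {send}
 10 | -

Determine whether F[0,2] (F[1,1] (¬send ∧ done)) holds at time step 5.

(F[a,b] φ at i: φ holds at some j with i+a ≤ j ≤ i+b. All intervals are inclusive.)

False

Check F[1,1] (¬send ∧ done) at each j in [5,7]:
  j=5: fails (none in [6,6])
  j=6: fails (none in [7,7])
  j=7: fails (none in [8,8])
No position in the window satisfies it → formula fails.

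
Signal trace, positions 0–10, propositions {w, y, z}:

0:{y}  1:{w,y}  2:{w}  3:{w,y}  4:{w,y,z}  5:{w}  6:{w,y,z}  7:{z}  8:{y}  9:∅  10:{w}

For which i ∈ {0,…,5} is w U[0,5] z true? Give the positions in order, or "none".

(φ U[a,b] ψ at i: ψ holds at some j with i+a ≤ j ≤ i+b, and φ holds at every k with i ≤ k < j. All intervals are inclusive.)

Evaluate at each i in [0,5]:
  i=0: ✗ (lhs fails at k=0 before rhs at j=4)
  i=1: ✓ (rhs at j=4; lhs holds on [1,3])
  i=2: ✓ (rhs at j=4; lhs holds on [2,3])
  i=3: ✓ (rhs at j=4; lhs holds on [3,3])
  i=4: ✓ (rhs at j=4)
  i=5: ✓ (rhs at j=6; lhs holds on [5,5])

1, 2, 3, 4, 5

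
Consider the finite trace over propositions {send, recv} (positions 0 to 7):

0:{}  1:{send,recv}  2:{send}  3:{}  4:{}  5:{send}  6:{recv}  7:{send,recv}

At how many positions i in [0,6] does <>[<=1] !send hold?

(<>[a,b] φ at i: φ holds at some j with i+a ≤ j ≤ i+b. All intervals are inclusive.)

6

Evaluate at each i in [0,6]:
  i=0: ✓ (witness j=0)
  i=1: ✗ (none in [1,2])
  i=2: ✓ (witness j=3)
  i=3: ✓ (witness j=3)
  i=4: ✓ (witness j=4)
  i=5: ✓ (witness j=6)
  i=6: ✓ (witness j=6)
Positions where it holds: {0, 2, 3, 4, 5, 6} → 6.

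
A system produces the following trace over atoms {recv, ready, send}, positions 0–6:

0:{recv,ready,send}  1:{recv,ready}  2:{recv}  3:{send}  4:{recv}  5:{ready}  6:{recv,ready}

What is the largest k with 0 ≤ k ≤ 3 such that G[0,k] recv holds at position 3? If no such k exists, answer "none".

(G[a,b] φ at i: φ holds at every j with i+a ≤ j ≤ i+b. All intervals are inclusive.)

none

recv must hold from j=3 onward; find where it first fails.
  j=3: fails → no k works.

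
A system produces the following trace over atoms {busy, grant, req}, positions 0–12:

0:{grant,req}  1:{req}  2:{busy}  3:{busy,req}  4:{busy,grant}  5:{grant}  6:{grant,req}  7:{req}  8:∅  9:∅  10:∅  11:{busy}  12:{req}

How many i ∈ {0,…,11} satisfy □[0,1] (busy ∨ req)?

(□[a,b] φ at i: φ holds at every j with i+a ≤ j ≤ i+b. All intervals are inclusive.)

Evaluate at each i in [0,11]:
  i=0: ✓ (all of [0,1])
  i=1: ✓ (all of [1,2])
  i=2: ✓ (all of [2,3])
  i=3: ✓ (all of [3,4])
  i=4: ✗ (fails at j=5)
  i=5: ✗ (fails at j=5)
  i=6: ✓ (all of [6,7])
  i=7: ✗ (fails at j=8)
  i=8: ✗ (fails at j=8)
  i=9: ✗ (fails at j=9)
  i=10: ✗ (fails at j=10)
  i=11: ✓ (all of [11,12])
Positions where it holds: {0, 1, 2, 3, 6, 11} → 6.

6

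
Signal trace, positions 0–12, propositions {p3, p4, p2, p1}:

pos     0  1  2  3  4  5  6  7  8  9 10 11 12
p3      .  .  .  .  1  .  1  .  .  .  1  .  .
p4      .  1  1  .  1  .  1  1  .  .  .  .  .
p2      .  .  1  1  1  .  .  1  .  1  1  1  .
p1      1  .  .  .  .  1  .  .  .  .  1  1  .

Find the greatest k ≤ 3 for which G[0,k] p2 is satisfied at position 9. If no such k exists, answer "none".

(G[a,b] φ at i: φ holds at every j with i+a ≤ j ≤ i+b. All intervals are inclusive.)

p2 must hold from j=9 onward; find where it first fails.
  j=9: holds
  j=10: holds
  j=11: holds
  j=12: fails
Holds on [9,11], so largest k = 2.

2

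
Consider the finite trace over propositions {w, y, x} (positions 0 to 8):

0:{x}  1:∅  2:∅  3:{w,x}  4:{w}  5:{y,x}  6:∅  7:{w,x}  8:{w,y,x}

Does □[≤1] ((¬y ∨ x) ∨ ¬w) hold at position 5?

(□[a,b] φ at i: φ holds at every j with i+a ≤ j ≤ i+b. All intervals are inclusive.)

Check ((¬y ∨ x) ∨ ¬w) at every j in [5,6]:
  j=5: true
  j=6: true
All positions satisfy it → formula holds.

True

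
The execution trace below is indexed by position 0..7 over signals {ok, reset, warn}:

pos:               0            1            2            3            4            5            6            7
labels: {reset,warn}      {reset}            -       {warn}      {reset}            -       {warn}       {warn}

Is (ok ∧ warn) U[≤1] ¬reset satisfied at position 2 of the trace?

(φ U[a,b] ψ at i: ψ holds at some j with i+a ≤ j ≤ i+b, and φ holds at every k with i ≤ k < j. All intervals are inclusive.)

Holds

Need some j in [2,3] with ¬reset, and (ok ∧ warn) at every k in [2,j-1].
  j=2: ¬reset holds; no prefix to check → satisfied.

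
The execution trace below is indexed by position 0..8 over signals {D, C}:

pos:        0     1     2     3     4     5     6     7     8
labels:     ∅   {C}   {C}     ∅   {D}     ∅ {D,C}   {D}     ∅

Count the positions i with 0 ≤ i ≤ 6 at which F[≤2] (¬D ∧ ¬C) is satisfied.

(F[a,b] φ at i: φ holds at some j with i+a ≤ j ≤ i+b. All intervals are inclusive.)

Evaluate at each i in [0,6]:
  i=0: ✓ (witness j=0)
  i=1: ✓ (witness j=3)
  i=2: ✓ (witness j=3)
  i=3: ✓ (witness j=3)
  i=4: ✓ (witness j=5)
  i=5: ✓ (witness j=5)
  i=6: ✓ (witness j=8)
Positions where it holds: {0, 1, 2, 3, 4, 5, 6} → 7.

7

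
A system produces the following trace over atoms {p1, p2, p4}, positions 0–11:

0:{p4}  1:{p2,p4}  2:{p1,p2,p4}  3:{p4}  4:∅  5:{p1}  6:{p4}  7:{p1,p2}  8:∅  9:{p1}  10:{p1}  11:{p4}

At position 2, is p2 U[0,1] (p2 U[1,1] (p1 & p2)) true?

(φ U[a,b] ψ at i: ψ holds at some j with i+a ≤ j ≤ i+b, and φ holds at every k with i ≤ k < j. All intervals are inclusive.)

Need some j in [2,3] with (p2 U[1,1] (p1 & p2)), and p2 at every k in [2,j-1].
  j=2: (p2 U[1,1] (p1 & p2)) — fails.
  j=3: (p2 U[1,1] (p1 & p2)) — fails.
No j in the window works → until fails.

No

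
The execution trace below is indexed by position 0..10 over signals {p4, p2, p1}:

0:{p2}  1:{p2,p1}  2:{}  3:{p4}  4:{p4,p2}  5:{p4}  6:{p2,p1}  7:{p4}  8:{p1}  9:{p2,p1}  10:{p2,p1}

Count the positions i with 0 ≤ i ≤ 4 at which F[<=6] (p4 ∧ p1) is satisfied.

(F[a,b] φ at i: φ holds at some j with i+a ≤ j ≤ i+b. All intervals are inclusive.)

0

Evaluate at each i in [0,4]:
  i=0: ✗ (none in [0,6])
  i=1: ✗ (none in [1,7])
  i=2: ✗ (none in [2,8])
  i=3: ✗ (none in [3,9])
  i=4: ✗ (none in [4,10])
Positions where it holds: {} → 0.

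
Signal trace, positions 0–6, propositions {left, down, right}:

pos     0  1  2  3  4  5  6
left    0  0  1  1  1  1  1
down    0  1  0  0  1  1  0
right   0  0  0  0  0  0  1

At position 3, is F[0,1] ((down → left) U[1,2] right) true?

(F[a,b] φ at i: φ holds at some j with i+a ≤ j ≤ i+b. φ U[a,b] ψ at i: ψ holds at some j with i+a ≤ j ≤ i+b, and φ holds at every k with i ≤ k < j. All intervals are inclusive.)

True

Check ((down → left) U[1,2] right) at each j in [3,4]:
  j=3: fails
  j=4: holds
Found at j=4 → formula holds.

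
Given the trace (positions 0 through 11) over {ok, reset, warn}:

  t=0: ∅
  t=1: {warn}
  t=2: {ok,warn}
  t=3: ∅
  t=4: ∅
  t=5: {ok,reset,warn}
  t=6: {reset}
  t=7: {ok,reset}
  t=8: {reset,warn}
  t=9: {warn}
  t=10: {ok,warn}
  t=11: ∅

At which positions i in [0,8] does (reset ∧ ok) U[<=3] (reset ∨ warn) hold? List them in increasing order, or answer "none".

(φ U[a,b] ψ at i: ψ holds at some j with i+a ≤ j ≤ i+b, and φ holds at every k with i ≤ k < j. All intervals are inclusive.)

1, 2, 5, 6, 7, 8

Evaluate at each i in [0,8]:
  i=0: ✗ (lhs fails at k=0 before rhs at j=1)
  i=1: ✓ (rhs at j=1)
  i=2: ✓ (rhs at j=2)
  i=3: ✗ (lhs fails at k=3 before rhs at j=5)
  i=4: ✗ (lhs fails at k=4 before rhs at j=5)
  i=5: ✓ (rhs at j=5)
  i=6: ✓ (rhs at j=6)
  i=7: ✓ (rhs at j=7)
  i=8: ✓ (rhs at j=8)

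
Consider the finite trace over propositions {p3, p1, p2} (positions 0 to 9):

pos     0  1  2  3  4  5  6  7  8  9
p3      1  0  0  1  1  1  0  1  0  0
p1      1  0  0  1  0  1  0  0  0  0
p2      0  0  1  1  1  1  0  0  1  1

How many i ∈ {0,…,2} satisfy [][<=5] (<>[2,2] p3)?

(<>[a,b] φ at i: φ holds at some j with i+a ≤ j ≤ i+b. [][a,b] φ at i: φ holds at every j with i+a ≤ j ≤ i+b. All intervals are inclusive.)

0

Evaluate at each i in [0,2]:
  i=0: ✗ (fails at j=0)
  i=1: ✗ (fails at j=4)
  i=2: ✗ (fails at j=4)
Positions where it holds: {} → 0.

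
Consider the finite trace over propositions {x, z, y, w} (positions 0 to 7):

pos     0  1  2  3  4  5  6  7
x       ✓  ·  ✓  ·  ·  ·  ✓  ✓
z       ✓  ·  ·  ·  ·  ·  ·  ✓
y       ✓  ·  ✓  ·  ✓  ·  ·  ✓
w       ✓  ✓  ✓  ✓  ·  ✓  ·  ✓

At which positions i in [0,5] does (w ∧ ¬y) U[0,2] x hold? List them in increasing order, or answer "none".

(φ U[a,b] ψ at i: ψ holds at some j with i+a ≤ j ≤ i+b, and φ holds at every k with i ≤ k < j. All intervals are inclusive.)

0, 1, 2, 5

Evaluate at each i in [0,5]:
  i=0: ✓ (rhs at j=0)
  i=1: ✓ (rhs at j=2; lhs holds on [1,1])
  i=2: ✓ (rhs at j=2)
  i=3: ✗ (no rhs in [3,5])
  i=4: ✗ (lhs fails at k=4 before rhs at j=6)
  i=5: ✓ (rhs at j=6; lhs holds on [5,5])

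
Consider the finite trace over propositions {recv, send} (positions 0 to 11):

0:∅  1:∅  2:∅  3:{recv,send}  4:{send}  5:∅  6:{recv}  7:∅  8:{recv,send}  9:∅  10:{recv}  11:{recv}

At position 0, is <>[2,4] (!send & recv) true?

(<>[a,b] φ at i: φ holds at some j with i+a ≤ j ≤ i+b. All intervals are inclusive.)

Check (!send & recv) at each j in [2,4]:
  j=2: false
  j=3: false
  j=4: false
No position in the window satisfies it → formula fails.

Does not hold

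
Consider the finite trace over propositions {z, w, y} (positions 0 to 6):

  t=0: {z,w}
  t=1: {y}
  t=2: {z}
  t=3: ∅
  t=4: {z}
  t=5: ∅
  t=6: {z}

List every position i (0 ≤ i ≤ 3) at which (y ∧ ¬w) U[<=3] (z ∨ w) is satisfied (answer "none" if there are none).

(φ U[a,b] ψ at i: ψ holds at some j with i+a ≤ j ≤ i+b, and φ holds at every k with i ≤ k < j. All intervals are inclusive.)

Evaluate at each i in [0,3]:
  i=0: ✓ (rhs at j=0)
  i=1: ✓ (rhs at j=2; lhs holds on [1,1])
  i=2: ✓ (rhs at j=2)
  i=3: ✗ (lhs fails at k=3 before rhs at j=4)

0, 1, 2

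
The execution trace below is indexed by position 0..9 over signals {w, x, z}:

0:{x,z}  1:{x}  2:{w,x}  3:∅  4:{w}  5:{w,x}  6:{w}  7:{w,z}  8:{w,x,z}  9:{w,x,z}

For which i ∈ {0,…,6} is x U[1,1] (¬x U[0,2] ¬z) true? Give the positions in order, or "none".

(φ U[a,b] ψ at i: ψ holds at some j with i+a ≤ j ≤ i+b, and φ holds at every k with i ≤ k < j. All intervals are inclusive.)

Evaluate at each i in [0,6]:
  i=0: ✓ (rhs at j=1; lhs holds on [0,0])
  i=1: ✓ (rhs at j=2; lhs holds on [1,1])
  i=2: ✓ (rhs at j=3; lhs holds on [2,2])
  i=3: ✗ (lhs fails at k=3 before rhs at j=4)
  i=4: ✗ (lhs fails at k=4 before rhs at j=5)
  i=5: ✓ (rhs at j=6; lhs holds on [5,5])
  i=6: ✗ (no rhs in [7,7])

0, 1, 2, 5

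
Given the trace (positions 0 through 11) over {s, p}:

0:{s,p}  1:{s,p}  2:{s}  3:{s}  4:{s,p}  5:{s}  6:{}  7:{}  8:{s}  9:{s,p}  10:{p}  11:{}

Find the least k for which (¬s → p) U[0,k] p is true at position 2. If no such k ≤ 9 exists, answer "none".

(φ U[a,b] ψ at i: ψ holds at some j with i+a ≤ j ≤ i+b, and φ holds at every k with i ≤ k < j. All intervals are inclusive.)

Need earliest j ≥ 2 with p, and (¬s → p) at every k in [2,j-1].
  j=2: rhs fails.
  j=3: rhs fails.
  j=4: rhs holds; lhs holds on [2,3]. k = 2.

2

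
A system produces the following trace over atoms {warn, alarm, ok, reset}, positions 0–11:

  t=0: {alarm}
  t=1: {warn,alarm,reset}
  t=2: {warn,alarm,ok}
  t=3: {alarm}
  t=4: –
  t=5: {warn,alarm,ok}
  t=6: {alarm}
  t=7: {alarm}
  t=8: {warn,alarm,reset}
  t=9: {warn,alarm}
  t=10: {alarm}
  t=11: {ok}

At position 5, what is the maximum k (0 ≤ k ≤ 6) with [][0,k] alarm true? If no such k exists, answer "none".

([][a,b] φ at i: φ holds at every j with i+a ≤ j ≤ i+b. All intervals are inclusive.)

alarm must hold from j=5 onward; find where it first fails.
  j=5: holds
  j=6: holds
  j=7: holds
  j=8: holds
  j=9: holds
  j=10: holds
  j=11: fails
Holds on [5,10], so largest k = 5.

5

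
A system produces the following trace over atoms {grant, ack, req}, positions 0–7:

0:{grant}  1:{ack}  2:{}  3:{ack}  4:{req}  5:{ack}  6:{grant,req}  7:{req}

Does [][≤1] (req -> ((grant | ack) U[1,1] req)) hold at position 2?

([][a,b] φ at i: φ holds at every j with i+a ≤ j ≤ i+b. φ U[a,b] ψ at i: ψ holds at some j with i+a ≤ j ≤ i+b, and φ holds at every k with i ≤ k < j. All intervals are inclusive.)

Check (req -> ((grant | ack) U[1,1] req)) at every j in [2,3]:
  j=2: antecedent false → ✓
  j=3: antecedent false → ✓
All positions satisfy it → formula holds.

True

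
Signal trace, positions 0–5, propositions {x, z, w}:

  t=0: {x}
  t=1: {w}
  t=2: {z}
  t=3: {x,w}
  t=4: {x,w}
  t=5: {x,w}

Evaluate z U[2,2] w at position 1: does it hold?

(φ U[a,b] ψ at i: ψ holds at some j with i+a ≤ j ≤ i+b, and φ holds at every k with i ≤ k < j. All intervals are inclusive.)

Need some j in [3,3] with w, and z at every k in [1,j-1].
  j=3: w holds, but z fails at k=1 → not this j.
No j in the window works → until fails.

Does not hold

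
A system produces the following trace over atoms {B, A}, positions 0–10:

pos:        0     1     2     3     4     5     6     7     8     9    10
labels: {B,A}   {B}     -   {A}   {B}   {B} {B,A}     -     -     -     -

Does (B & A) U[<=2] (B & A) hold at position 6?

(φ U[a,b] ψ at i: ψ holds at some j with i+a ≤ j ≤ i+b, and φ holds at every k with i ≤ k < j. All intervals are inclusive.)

Yes

Need some j in [6,8] with (B & A), and (B & A) at every k in [6,j-1].
  j=6: (B & A) holds; no prefix to check → satisfied.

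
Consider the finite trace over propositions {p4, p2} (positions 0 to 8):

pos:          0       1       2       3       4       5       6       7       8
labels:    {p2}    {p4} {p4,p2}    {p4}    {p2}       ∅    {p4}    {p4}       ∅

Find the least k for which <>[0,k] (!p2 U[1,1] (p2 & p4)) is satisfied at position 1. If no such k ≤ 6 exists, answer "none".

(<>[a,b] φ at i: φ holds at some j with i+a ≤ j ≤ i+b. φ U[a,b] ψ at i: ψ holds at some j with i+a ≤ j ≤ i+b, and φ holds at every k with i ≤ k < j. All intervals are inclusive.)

Scan j = 1,2,… for (!p2 U[1,1] (p2 & p4)):
  j=1: holds
First hit at j=1, so smallest k = 1-1 = 0.

0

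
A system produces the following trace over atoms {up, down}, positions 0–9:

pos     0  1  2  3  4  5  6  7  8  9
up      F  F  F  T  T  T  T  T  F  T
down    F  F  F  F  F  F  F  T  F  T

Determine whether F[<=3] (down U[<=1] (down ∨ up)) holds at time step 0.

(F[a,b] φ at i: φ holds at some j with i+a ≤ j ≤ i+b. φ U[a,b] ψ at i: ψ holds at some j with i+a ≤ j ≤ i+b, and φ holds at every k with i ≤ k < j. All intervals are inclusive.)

Holds

Check (down U[<=1] (down ∨ up)) at each j in [0,3]:
  j=0: fails
  j=1: fails
  j=2: fails
  j=3: holds
Found at j=3 → formula holds.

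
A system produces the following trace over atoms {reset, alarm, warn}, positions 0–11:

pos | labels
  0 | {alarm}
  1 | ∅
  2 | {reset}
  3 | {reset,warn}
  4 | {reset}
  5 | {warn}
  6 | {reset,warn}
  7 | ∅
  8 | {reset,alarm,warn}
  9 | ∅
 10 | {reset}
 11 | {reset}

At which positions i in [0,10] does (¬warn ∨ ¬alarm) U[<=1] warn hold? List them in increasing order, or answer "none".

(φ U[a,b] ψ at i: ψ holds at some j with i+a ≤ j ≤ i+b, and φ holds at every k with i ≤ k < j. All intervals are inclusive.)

Evaluate at each i in [0,10]:
  i=0: ✗ (no rhs in [0,1])
  i=1: ✗ (no rhs in [1,2])
  i=2: ✓ (rhs at j=3; lhs holds on [2,2])
  i=3: ✓ (rhs at j=3)
  i=4: ✓ (rhs at j=5; lhs holds on [4,4])
  i=5: ✓ (rhs at j=5)
  i=6: ✓ (rhs at j=6)
  i=7: ✓ (rhs at j=8; lhs holds on [7,7])
  i=8: ✓ (rhs at j=8)
  i=9: ✗ (no rhs in [9,10])
  i=10: ✗ (no rhs in [10,11])

2, 3, 4, 5, 6, 7, 8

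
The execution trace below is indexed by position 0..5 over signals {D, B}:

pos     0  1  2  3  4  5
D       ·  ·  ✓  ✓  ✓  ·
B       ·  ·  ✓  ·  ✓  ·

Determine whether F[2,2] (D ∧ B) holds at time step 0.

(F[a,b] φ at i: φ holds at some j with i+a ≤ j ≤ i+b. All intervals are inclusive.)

Holds

Check (D ∧ B) at each j in [2,2]:
  j=2: true
Found at j=2 → formula holds.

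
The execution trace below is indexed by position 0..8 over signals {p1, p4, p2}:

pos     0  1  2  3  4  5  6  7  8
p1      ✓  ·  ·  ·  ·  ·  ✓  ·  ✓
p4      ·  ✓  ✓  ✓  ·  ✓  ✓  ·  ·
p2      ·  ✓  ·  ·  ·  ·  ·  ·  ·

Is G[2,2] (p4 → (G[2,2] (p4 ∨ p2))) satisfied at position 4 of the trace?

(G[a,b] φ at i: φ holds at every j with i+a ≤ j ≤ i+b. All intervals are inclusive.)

False

Check (p4 → (G[2,2] (p4 ∨ p2))) at every j in [6,6]:
  j=6: antecedent true; consequent fails at 8 → ✗
Fails at j=6 → formula fails.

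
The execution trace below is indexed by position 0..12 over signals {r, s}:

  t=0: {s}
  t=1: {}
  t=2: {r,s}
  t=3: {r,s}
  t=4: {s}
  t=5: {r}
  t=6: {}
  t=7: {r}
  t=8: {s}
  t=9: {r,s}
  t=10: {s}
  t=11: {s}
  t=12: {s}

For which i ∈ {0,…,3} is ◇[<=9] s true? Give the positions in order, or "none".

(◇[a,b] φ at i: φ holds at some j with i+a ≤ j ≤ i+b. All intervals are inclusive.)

0, 1, 2, 3

Evaluate at each i in [0,3]:
  i=0: ✓ (witness j=0)
  i=1: ✓ (witness j=2)
  i=2: ✓ (witness j=2)
  i=3: ✓ (witness j=3)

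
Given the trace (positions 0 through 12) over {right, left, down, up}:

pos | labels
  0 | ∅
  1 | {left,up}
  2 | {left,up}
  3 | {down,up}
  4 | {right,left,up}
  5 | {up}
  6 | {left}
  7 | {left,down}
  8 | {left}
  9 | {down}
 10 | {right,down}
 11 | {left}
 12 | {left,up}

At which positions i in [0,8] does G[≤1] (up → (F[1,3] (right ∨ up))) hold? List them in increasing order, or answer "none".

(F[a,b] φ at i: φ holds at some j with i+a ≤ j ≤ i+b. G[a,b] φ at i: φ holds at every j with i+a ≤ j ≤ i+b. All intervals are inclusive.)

Evaluate at each i in [0,8]:
  i=0: ✓ (all of [0,1])
  i=1: ✓ (all of [1,2])
  i=2: ✓ (all of [2,3])
  i=3: ✓ (all of [3,4])
  i=4: ✗ (fails at j=5)
  i=5: ✗ (fails at j=5)
  i=6: ✓ (all of [6,7])
  i=7: ✓ (all of [7,8])
  i=8: ✓ (all of [8,9])

0, 1, 2, 3, 6, 7, 8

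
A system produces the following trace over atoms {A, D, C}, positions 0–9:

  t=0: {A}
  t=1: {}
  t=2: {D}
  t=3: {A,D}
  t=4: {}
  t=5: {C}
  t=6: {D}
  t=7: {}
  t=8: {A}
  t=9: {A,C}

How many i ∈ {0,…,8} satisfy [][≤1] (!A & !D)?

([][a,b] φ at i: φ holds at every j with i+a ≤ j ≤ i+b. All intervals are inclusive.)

Evaluate at each i in [0,8]:
  i=0: ✗ (fails at j=0)
  i=1: ✗ (fails at j=2)
  i=2: ✗ (fails at j=2)
  i=3: ✗ (fails at j=3)
  i=4: ✓ (all of [4,5])
  i=5: ✗ (fails at j=6)
  i=6: ✗ (fails at j=6)
  i=7: ✗ (fails at j=8)
  i=8: ✗ (fails at j=8)
Positions where it holds: {4} → 1.

1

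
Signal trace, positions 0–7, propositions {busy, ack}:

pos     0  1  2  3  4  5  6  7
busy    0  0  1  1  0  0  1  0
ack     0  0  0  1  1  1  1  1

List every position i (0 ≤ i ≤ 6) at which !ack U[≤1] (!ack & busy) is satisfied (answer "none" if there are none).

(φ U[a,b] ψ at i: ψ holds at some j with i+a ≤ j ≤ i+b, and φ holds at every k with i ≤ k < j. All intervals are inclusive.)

1, 2

Evaluate at each i in [0,6]:
  i=0: ✗ (no rhs in [0,1])
  i=1: ✓ (rhs at j=2; lhs holds on [1,1])
  i=2: ✓ (rhs at j=2)
  i=3: ✗ (no rhs in [3,4])
  i=4: ✗ (no rhs in [4,5])
  i=5: ✗ (no rhs in [5,6])
  i=6: ✗ (no rhs in [6,7])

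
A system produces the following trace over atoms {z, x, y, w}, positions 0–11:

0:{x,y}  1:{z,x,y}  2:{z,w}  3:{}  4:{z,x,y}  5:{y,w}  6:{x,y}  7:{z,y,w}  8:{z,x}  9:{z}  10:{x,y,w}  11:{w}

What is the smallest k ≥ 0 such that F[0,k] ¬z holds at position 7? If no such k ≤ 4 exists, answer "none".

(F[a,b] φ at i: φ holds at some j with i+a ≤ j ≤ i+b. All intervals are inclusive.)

Scan j = 7,8,… for ¬z:
  j=7: fails
  j=8: fails
  j=9: fails
  j=10: holds
First hit at j=10, so smallest k = 10-7 = 3.

3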